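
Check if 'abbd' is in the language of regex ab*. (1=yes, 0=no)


Pattern: ab*
String: 'abbd'
Pattern requires: exactly one 'a' followed by zero or more 'b's
First char is 'a' -> OK
Rest 'bbd': all b's? No
Result: 0

0


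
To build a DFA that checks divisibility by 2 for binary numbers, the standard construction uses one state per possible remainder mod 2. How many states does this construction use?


Divisibility by 2 is tracked via the remainder mod 2: 0, 1, ..., 1
The construction assigns one state to each remainder
Number of remainders = 2

2


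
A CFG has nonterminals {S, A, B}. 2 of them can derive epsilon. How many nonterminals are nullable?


Nonterminals: {S, A, B}
A nonterminal is nullable if it can derive epsilon
Counting nullable nonterminals: 2
Total nullable = 2

2


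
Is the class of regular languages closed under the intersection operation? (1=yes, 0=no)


Regular languages are closed under:
- Union (DFA product construction)
- Intersection (DFA product construction)
- Complement (swap accept/reject states)
- Concatenation (NFA construction)
- Kleene star (NFA construction)
intersection is in this list
Therefore: closed

1


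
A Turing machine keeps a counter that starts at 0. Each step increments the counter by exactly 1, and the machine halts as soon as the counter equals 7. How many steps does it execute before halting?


Counter starts at 0. Counting sequence:
  Step 1: counter = 1
  Step 2: counter = 2
  Step 3: counter = 3
  Step 4: counter = 4
  Step 5: counter = 5
  Step 6: counter = 6
  Step 7: counter = 7
Counter reached 7 -> halt
Total steps = 7

7


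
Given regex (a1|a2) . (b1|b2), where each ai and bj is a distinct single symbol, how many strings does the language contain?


First group: 2 alternatives
Second group: 2 alternatives
Concatenation: each choice from group 1 pairs with each from group 2
Total = 2 x 2 = 4

4


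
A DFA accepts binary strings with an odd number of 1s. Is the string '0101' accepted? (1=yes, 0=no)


DFA has 2 states: q_even (start, accept=no) and q_odd
Processing string '0101' character by character:
  Position 0: read '0', 1-count=0 -> q_even (no change)
  Position 1: read '1', 1-count=1 -> q_odd
  Position 2: read '0', 1-count=1 -> q_odd (no change)
  Position 3: read '1', 1-count=2 -> q_even
Final state: q_even, total 1s = 2 (even); the DFA requires an odd count -> reject

0


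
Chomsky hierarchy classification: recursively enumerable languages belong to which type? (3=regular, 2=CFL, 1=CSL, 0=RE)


Chomsky hierarchy levels:
  Type 3: Regular (DFA/NFA/regex)
  Type 2: Context-free (PDA)
  Type 1: Context-sensitive
  Type 0: Recursively enumerable (TM)
'recursively enumerable' corresponds to Type 0

0


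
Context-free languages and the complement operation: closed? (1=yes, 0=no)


CFL closure properties:
  Closed under: union, concatenation, Kleene star
  NOT closed under: intersection, complement
Operation 'complement' is in not-closed list -> No (not closed)

0


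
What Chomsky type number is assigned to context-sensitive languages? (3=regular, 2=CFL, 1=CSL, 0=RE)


Chomsky hierarchy levels:
  Type 3: Regular (DFA/NFA/regex)
  Type 2: Context-free (PDA)
  Type 1: Context-sensitive
  Type 0: Recursively enumerable (TM)
'context-sensitive' corresponds to Type 1

1


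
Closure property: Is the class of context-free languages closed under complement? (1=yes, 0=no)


CFL closure properties:
  Closed under: union, concatenation, Kleene star
  NOT closed under: intersection, complement
Operation 'complement' is in not-closed list -> No (not closed)

0


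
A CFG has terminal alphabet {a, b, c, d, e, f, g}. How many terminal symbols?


Terminal symbols: a, b, c, d, e, f, g
Counting each: a (#1), b (#2), c (#3), d (#4), e (#5), f (#6), g (#7)
Total = 7

7


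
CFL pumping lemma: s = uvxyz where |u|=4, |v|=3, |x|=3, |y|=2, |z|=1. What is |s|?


|s| = |u| + |v| + |x| + |y| + |z|
= 4 + 3 + 3 + 2 + 1
= 7 + 3 + 3
= 10 + 3
= 13

13


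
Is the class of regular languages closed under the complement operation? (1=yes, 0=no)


Regular languages are closed under:
- Union (DFA product construction)
- Intersection (DFA product construction)
- Complement (swap accept/reject states)
- Concatenation (NFA construction)
- Kleene star (NFA construction)
complement is in this list
Therefore: closed

1


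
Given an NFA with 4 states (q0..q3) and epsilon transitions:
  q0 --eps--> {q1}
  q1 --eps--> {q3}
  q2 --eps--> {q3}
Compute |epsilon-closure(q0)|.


Starting from q0
Initialize closure = {q0}
Follow epsilon from q0 -> add q1
Follow epsilon from q1 -> add q3
Final closure: {q0, q1, q3}
Size = 3

3


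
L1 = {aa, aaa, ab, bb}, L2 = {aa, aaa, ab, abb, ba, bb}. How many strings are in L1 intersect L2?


L1 = {aa, aaa, ab, bb}
L2 = {aa, aaa, ab, abb, ba, bb}
Checking each string in L1 against L2:
  'aa': in L2? Yes
  'aaa': in L2? Yes
  'ab': in L2? Yes
  'bb': in L2? Yes
Intersection = {aa, aaa, ab, bb}
|L1 ∩ L2| = 4

4


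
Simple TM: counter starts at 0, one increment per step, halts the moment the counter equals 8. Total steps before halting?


Counter starts at 0. Counting sequence:
  Step 1: counter = 1
  Step 2: counter = 2
  Step 3: counter = 3
  Step 4: counter = 4
  Step 5: counter = 5
  Step 6: counter = 6
  Step 7: counter = 7
  Step 8: counter = 8
Counter reached 8 -> halt
Total steps = 8

8


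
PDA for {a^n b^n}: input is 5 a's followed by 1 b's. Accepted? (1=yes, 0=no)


Language requires equal numbers of a's and b's
PDA pushes for each 'a', pops for each 'b'
Number of a's = 5
Number of b's = 1
5 != 1 -> Reject

0


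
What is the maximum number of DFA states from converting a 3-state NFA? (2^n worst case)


NFA has 3 states
Subset construction: each DFA state = subset of NFA states
Maximum subsets = 2^3
2^3 = 8

8


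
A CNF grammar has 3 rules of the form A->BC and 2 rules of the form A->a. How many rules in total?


CNF allows two rule forms:
  A -> BC (binary): 3 rules
  A -> a (terminal): 2 rules
Total = 3 + 2 = 5

5


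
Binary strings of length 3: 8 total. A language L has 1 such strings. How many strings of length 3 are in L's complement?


Alphabet: {0,1}
String length: 3
Total strings of length 3 = 2^3 = 8
Strings in L = 1
Complement = total - |L|
= 8 - 1
= 7

7


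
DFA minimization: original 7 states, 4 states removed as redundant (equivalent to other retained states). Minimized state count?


Original DFA: 7 states
Redundant states removed: 4
Minimized states = original - removed
= 7 - 4
= 3

3


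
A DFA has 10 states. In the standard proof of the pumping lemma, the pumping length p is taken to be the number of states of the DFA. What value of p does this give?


Pumping lemma for regular languages (standard proof):
Take p = |Q|, the number of DFA states.
Any string of length >= |Q| passes through |Q|+1 states while reading its first |Q| symbols,
so by pigeonhole some state repeats, giving the loop that can be pumped.
Here |Q| = 10
Therefore the proof uses p = 10

10


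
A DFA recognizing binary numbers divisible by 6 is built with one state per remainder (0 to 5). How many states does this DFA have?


Divisibility by 6 is tracked via the remainder mod 6: 0, 1, ..., 5
The construction assigns one state to each remainder
Number of remainders = 6

6


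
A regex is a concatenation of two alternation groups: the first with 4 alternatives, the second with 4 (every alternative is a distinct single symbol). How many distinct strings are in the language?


First group: 4 alternatives
Second group: 4 alternatives
Concatenation: each choice from group 1 pairs with each from group 2
Total = 4 x 4 = 16

16


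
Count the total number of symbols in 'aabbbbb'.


String: 'aabbbbb'
Counting characters:
  'a' appears 2 time(s)
  'b' appears 5 time(s)
Total length = 2 + 5 = 7

7


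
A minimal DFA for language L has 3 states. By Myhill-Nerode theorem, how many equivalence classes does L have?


Myhill-Nerode theorem:
Number of equivalence classes = number of states in minimal DFA
Minimal DFA states = 3
Therefore equivalence classes = 3

3


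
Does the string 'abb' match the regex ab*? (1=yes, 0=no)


Pattern: ab*
String: 'abb'
Pattern requires: exactly one 'a' followed by zero or more 'b's
First char is 'a' -> OK
Rest 'bb': all b's? Yes
Result: 1

1


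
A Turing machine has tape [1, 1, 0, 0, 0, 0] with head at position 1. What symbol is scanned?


Tape: [1, 1, 0, 0, 0, 0]
Positions: 0 1 2 3 4 5
Values:    1 1 0 0 0 0
Head at position 1
tape[1] = 1

1


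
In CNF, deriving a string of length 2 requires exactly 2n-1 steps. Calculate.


Chomsky Normal Form derivation:
String length n = 2
Each step either:
  - Splits a nonterminal into two (n-1 such steps)
  - Converts a nonterminal to terminal (n such steps)
Total = (n-1) + n = 2n - 1
= 2(2) - 1
= 4 - 1
= 3

3


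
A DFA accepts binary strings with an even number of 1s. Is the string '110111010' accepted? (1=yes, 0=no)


DFA has 2 states: q_even (start, accept=yes) and q_odd
Processing string '110111010' character by character:
  Position 0: read '1', 1-count=1 -> q_odd
  Position 1: read '1', 1-count=2 -> q_even
  Position 2: read '0', 1-count=2 -> q_even (no change)
  Position 3: read '1', 1-count=3 -> q_odd
  Position 4: read '1', 1-count=4 -> q_even
  Position 5: read '1', 1-count=5 -> q_odd
  Position 6: read '0', 1-count=5 -> q_odd (no change)
  Position 7: read '1', 1-count=6 -> q_even
  Position 8: read '0', 1-count=6 -> q_even (no change)
Final state: q_even, total 1s = 6 (even); the DFA requires an even count -> accept

1


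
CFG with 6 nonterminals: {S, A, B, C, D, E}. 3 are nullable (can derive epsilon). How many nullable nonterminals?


Nonterminals: {S, A, B, C, D, E}
A nonterminal is nullable if it can derive epsilon
Counting nullable nonterminals: 3
Total nullable = 3

3


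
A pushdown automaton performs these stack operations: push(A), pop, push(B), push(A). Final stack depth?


Tracing stack operations:
  push(A) -> stack = [A], depth=1
  pop -> removed A, stack = [], depth=0
  push(B) -> stack = [B], depth=1
  push(A) -> stack = [B,A], depth=2
Final depth = 2

2


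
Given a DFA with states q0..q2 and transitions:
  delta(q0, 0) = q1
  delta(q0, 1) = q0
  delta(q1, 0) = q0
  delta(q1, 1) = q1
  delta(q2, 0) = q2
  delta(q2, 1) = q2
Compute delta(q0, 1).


Looking up transition function:
delta(q0, 1) in the table
Row: q0, Column: 1
Result: q0

q0


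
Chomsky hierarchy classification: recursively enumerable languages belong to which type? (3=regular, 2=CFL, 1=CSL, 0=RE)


Chomsky hierarchy levels:
  Type 3: Regular (DFA/NFA/regex)
  Type 2: Context-free (PDA)
  Type 1: Context-sensitive
  Type 0: Recursively enumerable (TM)
'recursively enumerable' corresponds to Type 0

0


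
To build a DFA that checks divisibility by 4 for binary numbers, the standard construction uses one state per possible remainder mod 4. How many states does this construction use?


Divisibility by 4 is tracked via the remainder mod 4: 0, 1, ..., 3
The construction assigns one state to each remainder
Number of remainders = 4

4


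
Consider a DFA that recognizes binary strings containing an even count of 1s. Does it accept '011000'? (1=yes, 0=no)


DFA has 2 states: q_even (start, accept=yes) and q_odd
Processing string '011000' character by character:
  Position 0: read '0', 1-count=0 -> q_even (no change)
  Position 1: read '1', 1-count=1 -> q_odd
  Position 2: read '1', 1-count=2 -> q_even
  Position 3: read '0', 1-count=2 -> q_even (no change)
  Position 4: read '0', 1-count=2 -> q_even (no change)
  Position 5: read '0', 1-count=2 -> q_even (no change)
Final state: q_even, total 1s = 2 (even); the DFA requires an even count -> accept

1


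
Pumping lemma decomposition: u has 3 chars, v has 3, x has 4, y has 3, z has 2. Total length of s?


|s| = |u| + |v| + |x| + |y| + |z|
= 3 + 3 + 4 + 3 + 2
= 6 + 4 + 5
= 10 + 5
= 15

15


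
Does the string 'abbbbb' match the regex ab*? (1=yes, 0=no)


Pattern: ab*
String: 'abbbbb'
Pattern requires: exactly one 'a' followed by zero or more 'b's
First char is 'a' -> OK
Rest 'bbbbb': all b's? Yes
Result: 1

1


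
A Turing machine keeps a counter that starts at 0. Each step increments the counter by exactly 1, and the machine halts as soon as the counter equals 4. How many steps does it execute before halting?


Counter starts at 0. Counting sequence:
  Step 1: counter = 1
  Step 2: counter = 2
  Step 3: counter = 3
  Step 4: counter = 4
Counter reached 4 -> halt
Total steps = 4

4


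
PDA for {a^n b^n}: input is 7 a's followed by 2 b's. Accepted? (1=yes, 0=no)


Language requires equal numbers of a's and b's
PDA pushes for each 'a', pops for each 'b'
Number of a's = 7
Number of b's = 2
7 != 2 -> Reject

0


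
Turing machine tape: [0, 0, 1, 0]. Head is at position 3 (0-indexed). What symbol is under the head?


Tape: [0, 0, 1, 0]
Positions: 0 1 2 3
Values:    0 0 1 0
Head at position 3
tape[3] = 0

0


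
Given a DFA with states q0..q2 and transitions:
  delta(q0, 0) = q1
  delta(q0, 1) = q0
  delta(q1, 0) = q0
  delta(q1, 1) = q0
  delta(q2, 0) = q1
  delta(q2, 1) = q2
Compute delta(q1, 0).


Looking up transition function:
delta(q1, 0) in the table
Row: q1, Column: 0
Result: q0

q0


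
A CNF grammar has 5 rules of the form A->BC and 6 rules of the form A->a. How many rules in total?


CNF allows two rule forms:
  A -> BC (binary): 5 rules
  A -> a (terminal): 6 rules
Total = 5 + 6 = 11

11


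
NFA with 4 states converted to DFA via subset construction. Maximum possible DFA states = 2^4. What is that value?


NFA has 4 states
Subset construction: each DFA state = subset of NFA states
Maximum subsets = 2^4
2^4 = 16

16


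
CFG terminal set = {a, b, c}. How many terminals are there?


Terminal symbols: a, b, c
Counting each: a (#1), b (#2), c (#3)
Total = 3

3


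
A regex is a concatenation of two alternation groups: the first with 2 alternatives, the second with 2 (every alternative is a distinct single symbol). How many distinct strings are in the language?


First group: 2 alternatives
Second group: 2 alternatives
Concatenation: each choice from group 1 pairs with each from group 2
Total = 2 x 2 = 4

4


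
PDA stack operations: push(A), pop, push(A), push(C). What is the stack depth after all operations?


Tracing stack operations:
  push(A) -> stack = [A], depth=1
  pop -> removed A, stack = [], depth=0
  push(A) -> stack = [A], depth=1
  push(C) -> stack = [A,C], depth=2
Final depth = 2

2


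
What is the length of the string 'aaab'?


String: 'aaab'
Counting characters:
  'a' appears 3 time(s)
  'b' appears 1 time(s)
Total length = 3 + 1 = 4

4


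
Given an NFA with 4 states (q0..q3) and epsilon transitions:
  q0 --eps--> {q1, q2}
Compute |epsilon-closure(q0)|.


Starting from q0
Initialize closure = {q0}
Follow epsilon from q0 -> add q1
Follow epsilon from q0 -> add q2
Final closure: {q0, q1, q2}
Size = 3

3


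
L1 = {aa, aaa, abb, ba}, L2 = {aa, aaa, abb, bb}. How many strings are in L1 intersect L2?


L1 = {aa, aaa, abb, ba}
L2 = {aa, aaa, abb, bb}
Checking each string in L1 against L2:
  'aa': in L2? Yes
  'aaa': in L2? Yes
  'abb': in L2? Yes
  'ba': in L2? No
Intersection = {aa, aaa, abb}
|L1 ∩ L2| = 3

3


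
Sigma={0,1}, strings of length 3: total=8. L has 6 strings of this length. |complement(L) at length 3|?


Alphabet: {0,1}
String length: 3
Total strings of length 3 = 2^3 = 8
Strings in L = 6
Complement = total - |L|
= 8 - 6
= 2

2


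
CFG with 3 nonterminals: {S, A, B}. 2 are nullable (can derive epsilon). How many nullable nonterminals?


Nonterminals: {S, A, B}
A nonterminal is nullable if it can derive epsilon
Counting nullable nonterminals: 2
Total nullable = 2

2


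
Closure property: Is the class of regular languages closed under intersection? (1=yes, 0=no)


Regular languages are closed under all standard operations:
- Union: Yes (product construction)
- Intersection: Yes (product construction)
- Complement: Yes (swap accept/reject)
- Concatenation: Yes (NFA construction)
Operation: intersection -> Closed

1


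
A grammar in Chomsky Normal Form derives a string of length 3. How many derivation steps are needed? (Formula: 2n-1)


Chomsky Normal Form derivation:
String length n = 3
Each step either:
  - Splits a nonterminal into two (n-1 such steps)
  - Converts a nonterminal to terminal (n such steps)
Total = (n-1) + n = 2n - 1
= 2(3) - 1
= 6 - 1
= 5

5


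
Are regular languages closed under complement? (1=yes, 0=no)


Regular languages are closed under:
- Union (DFA product construction)
- Intersection (DFA product construction)
- Complement (swap accept/reject states)
- Concatenation (NFA construction)
- Kleene star (NFA construction)
complement is in this list
Therefore: closed

1


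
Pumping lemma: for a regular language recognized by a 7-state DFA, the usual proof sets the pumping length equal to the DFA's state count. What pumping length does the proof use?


Pumping lemma for regular languages (standard proof):
Take p = |Q|, the number of DFA states.
Any string of length >= |Q| passes through |Q|+1 states while reading its first |Q| symbols,
so by pigeonhole some state repeats, giving the loop that can be pumped.
Here |Q| = 7
Therefore the proof uses p = 7

7


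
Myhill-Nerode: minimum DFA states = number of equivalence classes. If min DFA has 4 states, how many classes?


Myhill-Nerode theorem:
Number of equivalence classes = number of states in minimal DFA
Minimal DFA states = 4
Therefore equivalence classes = 4

4


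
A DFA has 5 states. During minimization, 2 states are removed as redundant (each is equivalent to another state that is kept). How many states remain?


Original DFA: 5 states
Redundant states removed: 2
Minimized states = original - removed
= 5 - 2
= 3

3


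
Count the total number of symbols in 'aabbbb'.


String: 'aabbbb'
Counting characters:
  'a' appears 2 time(s)
  'b' appears 4 time(s)
Total length = 2 + 4 = 6

6


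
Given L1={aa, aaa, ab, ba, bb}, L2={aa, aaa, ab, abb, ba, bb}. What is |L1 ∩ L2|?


L1 = {aa, aaa, ab, ba, bb}
L2 = {aa, aaa, ab, abb, ba, bb}
Checking each string in L1 against L2:
  'aa': in L2? Yes
  'aaa': in L2? Yes
  'ab': in L2? Yes
  'ba': in L2? Yes
  'bb': in L2? Yes
Intersection = {aa, aaa, ab, ba, bb}
|L1 ∩ L2| = 5

5


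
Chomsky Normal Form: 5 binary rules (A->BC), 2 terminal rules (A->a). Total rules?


CNF allows two rule forms:
  A -> BC (binary): 5 rules
  A -> a (terminal): 2 rules
Total = 5 + 2 = 7

7


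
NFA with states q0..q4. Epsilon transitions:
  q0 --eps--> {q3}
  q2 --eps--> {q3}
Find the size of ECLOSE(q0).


Starting from q0
Initialize closure = {q0}
Follow epsilon from q0 -> add q3
Final closure: {q0, q3}
Size = 2

2


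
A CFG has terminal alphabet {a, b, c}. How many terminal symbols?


Terminal symbols: a, b, c
Counting each: a (#1), b (#2), c (#3)
Total = 3

3


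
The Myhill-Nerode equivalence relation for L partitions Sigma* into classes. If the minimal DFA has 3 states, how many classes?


Myhill-Nerode theorem:
Number of equivalence classes = number of states in minimal DFA
Minimal DFA states = 3
Therefore equivalence classes = 3

3


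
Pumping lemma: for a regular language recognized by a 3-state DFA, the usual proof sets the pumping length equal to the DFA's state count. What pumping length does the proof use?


Pumping lemma for regular languages (standard proof):
Take p = |Q|, the number of DFA states.
Any string of length >= |Q| passes through |Q|+1 states while reading its first |Q| symbols,
so by pigeonhole some state repeats, giving the loop that can be pumped.
Here |Q| = 3
Therefore the proof uses p = 3

3


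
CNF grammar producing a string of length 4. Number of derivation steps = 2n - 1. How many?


Chomsky Normal Form derivation:
String length n = 4
Each step either:
  - Splits a nonterminal into two (n-1 such steps)
  - Converts a nonterminal to terminal (n such steps)
Total = (n-1) + n = 2n - 1
= 2(4) - 1
= 8 - 1
= 7

7


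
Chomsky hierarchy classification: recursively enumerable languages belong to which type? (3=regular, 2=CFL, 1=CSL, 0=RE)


Chomsky hierarchy levels:
  Type 3: Regular (DFA/NFA/regex)
  Type 2: Context-free (PDA)
  Type 1: Context-sensitive
  Type 0: Recursively enumerable (TM)
'recursively enumerable' corresponds to Type 0

0


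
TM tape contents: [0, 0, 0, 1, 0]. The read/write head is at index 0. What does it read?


Tape: [0, 0, 0, 1, 0]
Positions: 0 1 2 3 4
Values:    0 0 0 1 0
Head at position 0
tape[0] = 0

0


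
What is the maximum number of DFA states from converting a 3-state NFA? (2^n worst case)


NFA has 3 states
Subset construction: each DFA state = subset of NFA states
Maximum subsets = 2^3
2^3 = 8

8


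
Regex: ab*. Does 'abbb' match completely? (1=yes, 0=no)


Pattern: ab*
String: 'abbb'
Pattern requires: exactly one 'a' followed by zero or more 'b's
First char is 'a' -> OK
Rest 'bbb': all b's? Yes
Result: 1

1


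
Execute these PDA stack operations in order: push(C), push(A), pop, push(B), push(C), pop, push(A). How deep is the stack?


Tracing stack operations:
  push(C) -> stack = [C], depth=1
  push(A) -> stack = [C,A], depth=2
  pop -> removed A, stack = [C], depth=1
  push(B) -> stack = [C,B], depth=2
  push(C) -> stack = [C,B,C], depth=3
  pop -> removed C, stack = [C,B], depth=2
  push(A) -> stack = [C,B,A], depth=3
Final depth = 3

3


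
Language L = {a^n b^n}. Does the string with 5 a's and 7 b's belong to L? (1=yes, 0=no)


Language requires equal numbers of a's and b's
PDA pushes for each 'a', pops for each 'b'
Number of a's = 5
Number of b's = 7
5 != 7 -> Reject

0


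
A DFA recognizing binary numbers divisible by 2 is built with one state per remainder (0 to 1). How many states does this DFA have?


Divisibility by 2 is tracked via the remainder mod 2: 0, 1, ..., 1
The construction assigns one state to each remainder
Number of remainders = 2

2


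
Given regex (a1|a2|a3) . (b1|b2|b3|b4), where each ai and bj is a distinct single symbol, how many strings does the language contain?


First group: 3 alternatives
Second group: 4 alternatives
Concatenation: each choice from group 1 pairs with each from group 2
Total = 3 x 4 = 12

12


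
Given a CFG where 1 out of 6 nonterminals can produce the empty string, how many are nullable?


Nonterminals: {S, A, B, C, D, E}
A nonterminal is nullable if it can derive epsilon
Counting nullable nonterminals: 1
Total nullable = 1

1


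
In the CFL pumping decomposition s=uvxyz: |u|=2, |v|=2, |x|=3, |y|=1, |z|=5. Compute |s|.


|s| = |u| + |v| + |x| + |y| + |z|
= 2 + 2 + 3 + 1 + 5
= 4 + 3 + 6
= 7 + 6
= 13

13


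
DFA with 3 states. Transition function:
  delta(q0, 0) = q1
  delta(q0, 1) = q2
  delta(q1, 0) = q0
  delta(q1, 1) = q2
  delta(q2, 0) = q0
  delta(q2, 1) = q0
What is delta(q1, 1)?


Looking up transition function:
delta(q1, 1) in the table
Row: q1, Column: 1
Result: q2

q2


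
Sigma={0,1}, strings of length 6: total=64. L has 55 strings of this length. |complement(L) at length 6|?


Alphabet: {0,1}
String length: 6
Total strings of length 6 = 2^6 = 64
Strings in L = 55
Complement = total - |L|
= 64 - 55
= 9

9


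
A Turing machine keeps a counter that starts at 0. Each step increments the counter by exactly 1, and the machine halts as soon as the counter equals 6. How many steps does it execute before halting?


Counter starts at 0. Counting sequence:
  Step 1: counter = 1
  Step 2: counter = 2
  Step 3: counter = 3
  Step 4: counter = 4
  Step 5: counter = 5
  Step 6: counter = 6
Counter reached 6 -> halt
Total steps = 6

6


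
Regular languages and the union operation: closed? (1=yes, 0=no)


Regular languages are closed under all standard operations:
- Union: Yes (product construction)
- Intersection: Yes (product construction)
- Complement: Yes (swap accept/reject)
- Concatenation: Yes (NFA construction)
Operation: union -> Closed

1


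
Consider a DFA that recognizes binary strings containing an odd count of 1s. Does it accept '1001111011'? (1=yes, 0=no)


DFA has 2 states: q_even (start, accept=no) and q_odd
Processing string '1001111011' character by character:
  Position 0: read '1', 1-count=1 -> q_odd
  Position 1: read '0', 1-count=1 -> q_odd (no change)
  Position 2: read '0', 1-count=1 -> q_odd (no change)
  Position 3: read '1', 1-count=2 -> q_even
  Position 4: read '1', 1-count=3 -> q_odd
  Position 5: read '1', 1-count=4 -> q_even
  Position 6: read '1', 1-count=5 -> q_odd
  Position 7: read '0', 1-count=5 -> q_odd (no change)
  Position 8: read '1', 1-count=6 -> q_even
  Position 9: read '1', 1-count=7 -> q_odd
Final state: q_odd, total 1s = 7 (odd); the DFA requires an odd count -> accept

1


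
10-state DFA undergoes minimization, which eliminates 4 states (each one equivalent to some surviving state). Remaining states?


Original DFA: 10 states
Redundant states removed: 4
Minimized states = original - removed
= 10 - 4
= 6

6


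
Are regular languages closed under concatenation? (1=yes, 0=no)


Regular languages are closed under:
- Union (DFA product construction)
- Intersection (DFA product construction)
- Complement (swap accept/reject states)
- Concatenation (NFA construction)
- Kleene star (NFA construction)
concatenation is in this list
Therefore: closed

1


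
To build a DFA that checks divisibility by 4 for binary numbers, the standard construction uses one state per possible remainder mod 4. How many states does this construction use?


Divisibility by 4 is tracked via the remainder mod 4: 0, 1, ..., 3
The construction assigns one state to each remainder
Number of remainders = 4

4


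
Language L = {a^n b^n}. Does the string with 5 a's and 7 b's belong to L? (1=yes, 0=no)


Language requires equal numbers of a's and b's
PDA pushes for each 'a', pops for each 'b'
Number of a's = 5
Number of b's = 7
5 != 7 -> Reject

0


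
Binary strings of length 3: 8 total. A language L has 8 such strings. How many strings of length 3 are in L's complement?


Alphabet: {0,1}
String length: 3
Total strings of length 3 = 2^3 = 8
Strings in L = 8
Complement = total - |L|
= 8 - 8
= 0

0


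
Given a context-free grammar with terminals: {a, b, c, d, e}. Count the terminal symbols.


Terminal symbols: a, b, c, d, e
Counting each: a (#1), b (#2), c (#3), d (#4), e (#5)
Total = 5

5


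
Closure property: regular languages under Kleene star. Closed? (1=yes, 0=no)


Regular languages are closed under:
- Union (DFA product construction)
- Intersection (DFA product construction)
- Complement (swap accept/reject states)
- Concatenation (NFA construction)
- Kleene star (NFA construction)
Kleene star is in this list
Therefore: closed

1


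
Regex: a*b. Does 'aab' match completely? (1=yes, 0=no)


Pattern: a*b
String: 'aab'
Pattern requires: zero or more 'a's followed by exactly one 'b'
Found 2 leading 'a's
Remaining: 'b'
Remaining is exactly 'b' -> match
Result: 1

1


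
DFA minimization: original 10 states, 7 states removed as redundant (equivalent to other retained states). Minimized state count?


Original DFA: 10 states
Redundant states removed: 7
Minimized states = original - removed
= 10 - 7
= 3

3


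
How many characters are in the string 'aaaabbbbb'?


String: 'aaaabbbbb'
Counting characters:
  'a' appears 4 time(s)
  'b' appears 5 time(s)
Total length = 4 + 5 = 9

9


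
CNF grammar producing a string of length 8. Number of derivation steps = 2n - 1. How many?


Chomsky Normal Form derivation:
String length n = 8
Each step either:
  - Splits a nonterminal into two (n-1 such steps)
  - Converts a nonterminal to terminal (n such steps)
Total = (n-1) + n = 2n - 1
= 2(8) - 1
= 16 - 1
= 15

15


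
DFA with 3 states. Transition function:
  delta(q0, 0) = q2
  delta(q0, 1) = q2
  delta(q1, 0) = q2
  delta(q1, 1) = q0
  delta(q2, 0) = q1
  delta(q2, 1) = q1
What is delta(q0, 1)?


Looking up transition function:
delta(q0, 1) in the table
Row: q0, Column: 1
Result: q2

q2


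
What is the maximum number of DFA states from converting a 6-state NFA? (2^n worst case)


NFA has 6 states
Subset construction: each DFA state = subset of NFA states
Maximum subsets = 2^6
2^6 = 64

64


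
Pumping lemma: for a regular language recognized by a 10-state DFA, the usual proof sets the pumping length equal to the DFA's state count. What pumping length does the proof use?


Pumping lemma for regular languages (standard proof):
Take p = |Q|, the number of DFA states.
Any string of length >= |Q| passes through |Q|+1 states while reading its first |Q| symbols,
so by pigeonhole some state repeats, giving the loop that can be pumped.
Here |Q| = 10
Therefore the proof uses p = 10

10


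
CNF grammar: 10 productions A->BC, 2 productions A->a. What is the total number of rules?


CNF allows two rule forms:
  A -> BC (binary): 10 rules
  A -> a (terminal): 2 rules
Total = 10 + 2 = 12

12


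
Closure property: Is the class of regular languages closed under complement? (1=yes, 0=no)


Regular languages are closed under all standard operations:
- Union: Yes (product construction)
- Intersection: Yes (product construction)
- Complement: Yes (swap accept/reject)
- Concatenation: Yes (NFA construction)
Operation: complement -> Closed

1


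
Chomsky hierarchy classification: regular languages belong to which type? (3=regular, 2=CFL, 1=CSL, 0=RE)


Chomsky hierarchy levels:
  Type 3: Regular (DFA/NFA/regex)
  Type 2: Context-free (PDA)
  Type 1: Context-sensitive
  Type 0: Recursively enumerable (TM)
'regular' corresponds to Type 3

3


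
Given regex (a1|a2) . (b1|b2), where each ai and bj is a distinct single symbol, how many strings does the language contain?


First group: 2 alternatives
Second group: 2 alternatives
Concatenation: each choice from group 1 pairs with each from group 2
Total = 2 x 2 = 4

4


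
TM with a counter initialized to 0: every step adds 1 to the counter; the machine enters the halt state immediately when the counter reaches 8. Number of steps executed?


Counter starts at 0. Counting sequence:
  Step 1: counter = 1
  Step 2: counter = 2
  Step 3: counter = 3
  Step 4: counter = 4
  Step 5: counter = 5
  Step 6: counter = 6
  Step 7: counter = 7
  Step 8: counter = 8
Counter reached 8 -> halt
Total steps = 8

8


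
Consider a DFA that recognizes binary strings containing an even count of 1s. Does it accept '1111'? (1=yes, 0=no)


DFA has 2 states: q_even (start, accept=yes) and q_odd
Processing string '1111' character by character:
  Position 0: read '1', 1-count=1 -> q_odd
  Position 1: read '1', 1-count=2 -> q_even
  Position 2: read '1', 1-count=3 -> q_odd
  Position 3: read '1', 1-count=4 -> q_even
Final state: q_even, total 1s = 4 (even); the DFA requires an even count -> accept

1


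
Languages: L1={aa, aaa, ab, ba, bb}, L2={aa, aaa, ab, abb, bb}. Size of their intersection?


L1 = {aa, aaa, ab, ba, bb}
L2 = {aa, aaa, ab, abb, bb}
Checking each string in L1 against L2:
  'aa': in L2? Yes
  'aaa': in L2? Yes
  'ab': in L2? Yes
  'ba': in L2? No
  'bb': in L2? Yes
Intersection = {aa, aaa, ab, bb}
|L1 ∩ L2| = 4

4


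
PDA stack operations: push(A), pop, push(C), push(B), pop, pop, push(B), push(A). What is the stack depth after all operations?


Tracing stack operations:
  push(A) -> stack = [A], depth=1
  pop -> removed A, stack = [], depth=0
  push(C) -> stack = [C], depth=1
  push(B) -> stack = [C,B], depth=2
  pop -> removed B, stack = [C], depth=1
  pop -> removed C, stack = [], depth=0
  push(B) -> stack = [B], depth=1
  push(A) -> stack = [B,A], depth=2
Final depth = 2

2


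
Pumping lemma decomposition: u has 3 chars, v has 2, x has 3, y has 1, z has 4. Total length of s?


|s| = |u| + |v| + |x| + |y| + |z|
= 3 + 2 + 3 + 1 + 4
= 5 + 3 + 5
= 8 + 5
= 13

13


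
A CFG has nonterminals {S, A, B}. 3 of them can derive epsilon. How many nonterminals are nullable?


Nonterminals: {S, A, B}
A nonterminal is nullable if it can derive epsilon
Counting nullable nonterminals: 3
Total nullable = 3

3


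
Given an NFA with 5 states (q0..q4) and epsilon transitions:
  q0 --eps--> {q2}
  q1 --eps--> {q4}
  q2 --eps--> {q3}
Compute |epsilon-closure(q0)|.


Starting from q0
Initialize closure = {q0}
Follow epsilon from q0 -> add q2
Follow epsilon from q2 -> add q3
Final closure: {q0, q2, q3}
Size = 3

3


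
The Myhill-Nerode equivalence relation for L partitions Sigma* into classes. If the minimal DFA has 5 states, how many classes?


Myhill-Nerode theorem:
Number of equivalence classes = number of states in minimal DFA
Minimal DFA states = 5
Therefore equivalence classes = 5

5


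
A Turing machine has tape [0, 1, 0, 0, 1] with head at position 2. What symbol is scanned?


Tape: [0, 1, 0, 0, 1]
Positions: 0 1 2 3 4
Values:    0 1 0 0 1
Head at position 2
tape[2] = 0

0


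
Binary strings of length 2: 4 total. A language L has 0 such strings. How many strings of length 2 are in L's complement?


Alphabet: {0,1}
String length: 2
Total strings of length 2 = 2^2 = 4
Strings in L = 0
Complement = total - |L|
= 4 - 0
= 4

4


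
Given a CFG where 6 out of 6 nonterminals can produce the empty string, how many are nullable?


Nonterminals: {S, A, B, C, D, E}
A nonterminal is nullable if it can derive epsilon
Counting nullable nonterminals: 6
Total nullable = 6

6


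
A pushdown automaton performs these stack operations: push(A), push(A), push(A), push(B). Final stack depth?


Tracing stack operations:
  push(A) -> stack = [A], depth=1
  push(A) -> stack = [A,A], depth=2
  push(A) -> stack = [A,A,A], depth=3
  push(B) -> stack = [A,A,A,B], depth=4
Final depth = 4

4


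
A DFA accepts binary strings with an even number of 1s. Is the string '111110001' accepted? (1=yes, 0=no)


DFA has 2 states: q_even (start, accept=yes) and q_odd
Processing string '111110001' character by character:
  Position 0: read '1', 1-count=1 -> q_odd
  Position 1: read '1', 1-count=2 -> q_even
  Position 2: read '1', 1-count=3 -> q_odd
  Position 3: read '1', 1-count=4 -> q_even
  Position 4: read '1', 1-count=5 -> q_odd
  Position 5: read '0', 1-count=5 -> q_odd (no change)
  Position 6: read '0', 1-count=5 -> q_odd (no change)
  Position 7: read '0', 1-count=5 -> q_odd (no change)
  Position 8: read '1', 1-count=6 -> q_even
Final state: q_even, total 1s = 6 (even); the DFA requires an even count -> accept

1


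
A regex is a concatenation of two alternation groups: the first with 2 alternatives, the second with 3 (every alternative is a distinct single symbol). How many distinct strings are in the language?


First group: 2 alternatives
Second group: 3 alternatives
Concatenation: each choice from group 1 pairs with each from group 2
Total = 2 x 3 = 6

6


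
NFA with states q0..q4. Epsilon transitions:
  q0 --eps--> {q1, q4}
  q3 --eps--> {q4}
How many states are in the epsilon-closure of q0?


Starting from q0
Initialize closure = {q0}
Follow epsilon from q0 -> add q1
Follow epsilon from q0 -> add q4
Final closure: {q0, q1, q4}
Size = 3

3


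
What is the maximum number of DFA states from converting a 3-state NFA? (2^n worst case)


NFA has 3 states
Subset construction: each DFA state = subset of NFA states
Maximum subsets = 2^3
2^3 = 8

8


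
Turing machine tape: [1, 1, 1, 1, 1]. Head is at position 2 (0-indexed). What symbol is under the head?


Tape: [1, 1, 1, 1, 1]
Positions: 0 1 2 3 4
Values:    1 1 1 1 1
Head at position 2
tape[2] = 1

1


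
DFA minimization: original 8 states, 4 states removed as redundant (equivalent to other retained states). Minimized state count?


Original DFA: 8 states
Redundant states removed: 4
Minimized states = original - removed
= 8 - 4
= 4

4


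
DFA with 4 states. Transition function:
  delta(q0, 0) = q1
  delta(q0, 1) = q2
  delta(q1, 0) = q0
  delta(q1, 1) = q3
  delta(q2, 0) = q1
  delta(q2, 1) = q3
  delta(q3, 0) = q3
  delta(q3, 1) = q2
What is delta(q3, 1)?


Looking up transition function:
delta(q3, 1) in the table
Row: q3, Column: 1
Result: q2

q2


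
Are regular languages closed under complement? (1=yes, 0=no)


Regular languages are closed under:
- Union (DFA product construction)
- Intersection (DFA product construction)
- Complement (swap accept/reject states)
- Concatenation (NFA construction)
- Kleene star (NFA construction)
complement is in this list
Therefore: closed

1


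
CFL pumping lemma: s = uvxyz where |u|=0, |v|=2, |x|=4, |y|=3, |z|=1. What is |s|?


|s| = |u| + |v| + |x| + |y| + |z|
= 0 + 2 + 4 + 3 + 1
= 2 + 4 + 4
= 6 + 4
= 10

10


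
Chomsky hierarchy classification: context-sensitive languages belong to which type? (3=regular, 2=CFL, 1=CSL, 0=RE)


Chomsky hierarchy levels:
  Type 3: Regular (DFA/NFA/regex)
  Type 2: Context-free (PDA)
  Type 1: Context-sensitive
  Type 0: Recursively enumerable (TM)
'context-sensitive' corresponds to Type 1

1


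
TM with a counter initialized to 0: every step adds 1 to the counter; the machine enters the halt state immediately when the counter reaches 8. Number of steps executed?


Counter starts at 0. Counting sequence:
  Step 1: counter = 1
  Step 2: counter = 2
  Step 3: counter = 3
  Step 4: counter = 4
  Step 5: counter = 5
  Step 6: counter = 6
  Step 7: counter = 7
  Step 8: counter = 8
Counter reached 8 -> halt
Total steps = 8

8


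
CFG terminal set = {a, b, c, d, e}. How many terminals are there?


Terminal symbols: a, b, c, d, e
Counting each: a (#1), b (#2), c (#3), d (#4), e (#5)
Total = 5

5


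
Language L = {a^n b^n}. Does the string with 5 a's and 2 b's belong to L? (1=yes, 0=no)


Language requires equal numbers of a's and b's
PDA pushes for each 'a', pops for each 'b'
Number of a's = 5
Number of b's = 2
5 != 2 -> Reject

0


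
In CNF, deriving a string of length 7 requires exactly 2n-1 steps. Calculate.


Chomsky Normal Form derivation:
String length n = 7
Each step either:
  - Splits a nonterminal into two (n-1 such steps)
  - Converts a nonterminal to terminal (n such steps)
Total = (n-1) + n = 2n - 1
= 2(7) - 1
= 14 - 1
= 13

13


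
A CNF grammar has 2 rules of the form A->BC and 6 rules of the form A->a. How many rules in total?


CNF allows two rule forms:
  A -> BC (binary): 2 rules
  A -> a (terminal): 6 rules
Total = 2 + 6 = 8

8


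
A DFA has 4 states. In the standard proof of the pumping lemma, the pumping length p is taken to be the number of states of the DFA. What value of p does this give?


Pumping lemma for regular languages (standard proof):
Take p = |Q|, the number of DFA states.
Any string of length >= |Q| passes through |Q|+1 states while reading its first |Q| symbols,
so by pigeonhole some state repeats, giving the loop that can be pumped.
Here |Q| = 4
Therefore the proof uses p = 4

4


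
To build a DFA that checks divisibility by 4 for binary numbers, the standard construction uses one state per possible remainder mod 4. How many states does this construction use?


Divisibility by 4 is tracked via the remainder mod 4: 0, 1, ..., 3
The construction assigns one state to each remainder
Number of remainders = 4

4


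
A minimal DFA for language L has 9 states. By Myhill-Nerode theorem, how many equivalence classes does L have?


Myhill-Nerode theorem:
Number of equivalence classes = number of states in minimal DFA
Minimal DFA states = 9
Therefore equivalence classes = 9

9


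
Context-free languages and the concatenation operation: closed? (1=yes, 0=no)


CFL closure properties:
  Closed under: union, concatenation, Kleene star
  NOT closed under: intersection, complement
Operation 'concatenation' is in closed list -> Yes (closed)

1
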